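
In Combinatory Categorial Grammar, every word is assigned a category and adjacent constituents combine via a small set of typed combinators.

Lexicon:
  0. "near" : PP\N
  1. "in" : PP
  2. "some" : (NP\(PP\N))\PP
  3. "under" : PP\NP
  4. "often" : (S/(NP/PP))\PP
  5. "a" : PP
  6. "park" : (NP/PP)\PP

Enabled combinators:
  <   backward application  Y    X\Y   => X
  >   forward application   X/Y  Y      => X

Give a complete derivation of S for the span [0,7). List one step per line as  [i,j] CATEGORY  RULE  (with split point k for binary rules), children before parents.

[0,1] PP\N  lex  "near"
[1,2] PP  lex  "in"
[2,3] (NP\(PP\N))\PP  lex  "some"
[1,3] NP\(PP\N)  <  k=2
[0,3] NP  <  k=1
[3,4] PP\NP  lex  "under"
[0,4] PP  <  k=3
[4,5] (S/(NP/PP))\PP  lex  "often"
[0,5] S/(NP/PP)  <  k=4
[5,6] PP  lex  "a"
[6,7] (NP/PP)\PP  lex  "park"
[5,7] NP/PP  <  k=6
[0,7] S  >  k=5

[0,7] S   >
  [0,5] S/(NP/PP)   <
    [0,4] PP   <
      [0,3] NP   <
        [0,1] "near" : PP\N
        [1,3] NP\(PP\N)   <
          [1,2] "in" : PP
          [2,3] "some" : (NP\(PP\N))\PP
      [3,4] "under" : PP\NP
    [4,5] "often" : (S/(NP/PP))\PP
  [5,7] NP/PP   <
    [5,6] "a" : PP
    [6,7] "park" : (NP/PP)\PP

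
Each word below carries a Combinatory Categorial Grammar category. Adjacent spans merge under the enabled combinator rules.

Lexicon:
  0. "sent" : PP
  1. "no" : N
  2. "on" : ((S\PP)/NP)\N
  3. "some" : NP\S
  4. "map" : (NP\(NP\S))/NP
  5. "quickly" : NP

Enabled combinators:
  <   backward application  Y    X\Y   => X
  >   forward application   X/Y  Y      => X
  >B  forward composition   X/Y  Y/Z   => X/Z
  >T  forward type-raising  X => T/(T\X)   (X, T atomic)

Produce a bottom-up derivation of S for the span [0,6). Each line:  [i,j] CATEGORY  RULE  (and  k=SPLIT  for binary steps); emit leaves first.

[0,1] PP  lex  "sent"
[1,2] N  lex  "no"
[2,3] ((S\PP)/NP)\N  lex  "on"
[1,3] (S\PP)/NP  <  k=2
[3,4] NP\S  lex  "some"
[4,5] (NP\(NP\S))/NP  lex  "map"
[5,6] NP  lex  "quickly"
[4,6] NP\(NP\S)  >  k=5
[3,6] NP  <  k=4
[1,6] S\PP  >  k=3
[0,6] S  <  k=1

[0,6] S   <
  [0,1] "sent" : PP
  [1,6] S\PP   >
    [1,3] (S\PP)/NP   <
      [1,2] "no" : N
      [2,3] "on" : ((S\PP)/NP)\N
    [3,6] NP   <
      [3,4] "some" : NP\S
      [4,6] NP\(NP\S)   >
        [4,5] "map" : (NP\(NP\S))/NP
        [5,6] "quickly" : NP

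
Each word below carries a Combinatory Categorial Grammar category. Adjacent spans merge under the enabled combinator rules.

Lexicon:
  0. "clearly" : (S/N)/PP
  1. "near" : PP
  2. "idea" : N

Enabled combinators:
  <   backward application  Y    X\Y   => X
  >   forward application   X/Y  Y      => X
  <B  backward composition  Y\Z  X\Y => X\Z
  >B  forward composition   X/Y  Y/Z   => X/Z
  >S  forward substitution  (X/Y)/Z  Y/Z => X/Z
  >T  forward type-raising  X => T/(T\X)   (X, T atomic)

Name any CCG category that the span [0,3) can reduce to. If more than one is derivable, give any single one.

S

[0,3] S   >
  [0,2] S/N   >
    [0,1] "clearly" : (S/N)/PP
    [1,2] "near" : PP
  [2,3] "idea" : N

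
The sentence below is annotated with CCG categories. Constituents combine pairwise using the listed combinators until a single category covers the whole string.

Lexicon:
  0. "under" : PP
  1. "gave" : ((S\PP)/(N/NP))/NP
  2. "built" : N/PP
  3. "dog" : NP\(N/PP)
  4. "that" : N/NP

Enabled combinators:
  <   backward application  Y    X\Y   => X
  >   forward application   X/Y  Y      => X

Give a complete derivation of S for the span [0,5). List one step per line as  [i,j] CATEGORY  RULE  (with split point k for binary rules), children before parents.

[0,5] S   <
  [0,1] "under" : PP
  [1,5] S\PP   >
    [1,4] (S\PP)/(N/NP)   >
      [1,2] "gave" : ((S\PP)/(N/NP))/NP
      [2,4] NP   <
        [2,3] "built" : N/PP
        [3,4] "dog" : NP\(N/PP)
    [4,5] "that" : N/NP

[0,1] PP  lex  "under"
[1,2] ((S\PP)/(N/NP))/NP  lex  "gave"
[2,3] N/PP  lex  "built"
[3,4] NP\(N/PP)  lex  "dog"
[2,4] NP  <  k=3
[1,4] (S\PP)/(N/NP)  >  k=2
[4,5] N/NP  lex  "that"
[1,5] S\PP  >  k=4
[0,5] S  <  k=1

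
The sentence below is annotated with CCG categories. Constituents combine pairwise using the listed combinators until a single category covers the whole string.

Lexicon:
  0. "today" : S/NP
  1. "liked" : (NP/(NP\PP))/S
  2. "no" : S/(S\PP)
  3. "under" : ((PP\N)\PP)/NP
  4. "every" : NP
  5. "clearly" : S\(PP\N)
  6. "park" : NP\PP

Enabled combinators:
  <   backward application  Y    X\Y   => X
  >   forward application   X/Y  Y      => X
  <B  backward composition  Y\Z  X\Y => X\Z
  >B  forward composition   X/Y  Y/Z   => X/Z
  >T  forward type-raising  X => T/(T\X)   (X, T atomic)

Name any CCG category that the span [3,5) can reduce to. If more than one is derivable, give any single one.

(PP\N)\PP

[0,7] S   >
  [0,1] "today" : S/NP
  [1,7] NP   >
    [1,6] NP/(NP\PP)   >
      [1,2] "liked" : (NP/(NP\PP))/S
      [2,6] S   >
        [2,3] "no" : S/(S\PP)
        [3,6] S\PP   <B
          [3,5] (PP\N)\PP   >
            [3,4] "under" : ((PP\N)\PP)/NP
            [4,5] "every" : NP
          [5,6] "clearly" : S\(PP\N)
    [6,7] "park" : NP\PP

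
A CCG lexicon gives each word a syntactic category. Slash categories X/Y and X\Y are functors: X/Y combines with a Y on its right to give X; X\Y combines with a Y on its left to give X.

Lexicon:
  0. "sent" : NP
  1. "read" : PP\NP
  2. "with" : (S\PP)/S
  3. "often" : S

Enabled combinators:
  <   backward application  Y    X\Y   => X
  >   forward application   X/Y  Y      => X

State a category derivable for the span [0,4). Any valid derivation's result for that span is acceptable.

S

[0,4] S   <
  [0,2] PP   <
    [0,1] "sent" : NP
    [1,2] "read" : PP\NP
  [2,4] S\PP   >
    [2,3] "with" : (S\PP)/S
    [3,4] "often" : S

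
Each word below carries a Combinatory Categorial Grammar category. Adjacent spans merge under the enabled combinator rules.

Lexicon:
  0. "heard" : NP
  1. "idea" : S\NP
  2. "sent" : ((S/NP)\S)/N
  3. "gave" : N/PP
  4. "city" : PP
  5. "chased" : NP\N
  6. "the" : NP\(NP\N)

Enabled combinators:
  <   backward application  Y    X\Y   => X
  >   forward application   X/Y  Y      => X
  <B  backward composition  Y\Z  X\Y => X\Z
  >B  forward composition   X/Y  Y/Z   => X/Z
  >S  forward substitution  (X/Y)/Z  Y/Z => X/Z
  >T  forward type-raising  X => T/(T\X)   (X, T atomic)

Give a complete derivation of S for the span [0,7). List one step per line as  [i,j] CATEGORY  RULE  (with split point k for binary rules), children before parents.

[0,1] NP  lex  "heard"
[1,2] S\NP  lex  "idea"
[0,2] S  <  k=1
[2,3] ((S/NP)\S)/N  lex  "sent"
[3,4] N/PP  lex  "gave"
[4,5] PP  lex  "city"
[3,5] N  >  k=4
[2,5] (S/NP)\S  >  k=3
[0,5] S/NP  <  k=2
[5,6] NP\N  lex  "chased"
[6,7] NP\(NP\N)  lex  "the"
[5,7] NP  <  k=6
[0,7] S  >  k=5

[0,7] S   >
  [0,5] S/NP   <
    [0,2] S   <
      [0,1] "heard" : NP
      [1,2] "idea" : S\NP
    [2,5] (S/NP)\S   >
      [2,3] "sent" : ((S/NP)\S)/N
      [3,5] N   >
        [3,4] "gave" : N/PP
        [4,5] "city" : PP
  [5,7] NP   <
    [5,6] "chased" : NP\N
    [6,7] "the" : NP\(NP\N)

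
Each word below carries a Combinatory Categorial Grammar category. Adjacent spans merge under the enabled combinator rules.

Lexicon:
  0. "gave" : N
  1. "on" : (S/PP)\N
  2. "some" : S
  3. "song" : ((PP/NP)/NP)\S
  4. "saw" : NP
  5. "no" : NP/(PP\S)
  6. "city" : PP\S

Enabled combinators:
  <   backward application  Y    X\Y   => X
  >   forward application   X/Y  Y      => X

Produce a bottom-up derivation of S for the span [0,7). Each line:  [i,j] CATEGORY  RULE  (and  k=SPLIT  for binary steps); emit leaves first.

[0,1] N  lex  "gave"
[1,2] (S/PP)\N  lex  "on"
[0,2] S/PP  <  k=1
[2,3] S  lex  "some"
[3,4] ((PP/NP)/NP)\S  lex  "song"
[2,4] (PP/NP)/NP  <  k=3
[4,5] NP  lex  "saw"
[2,5] PP/NP  >  k=4
[5,6] NP/(PP\S)  lex  "no"
[6,7] PP\S  lex  "city"
[5,7] NP  >  k=6
[2,7] PP  >  k=5
[0,7] S  >  k=2

[0,7] S   >
  [0,2] S/PP   <
    [0,1] "gave" : N
    [1,2] "on" : (S/PP)\N
  [2,7] PP   >
    [2,5] PP/NP   >
      [2,4] (PP/NP)/NP   <
        [2,3] "some" : S
        [3,4] "song" : ((PP/NP)/NP)\S
      [4,5] "saw" : NP
    [5,7] NP   >
      [5,6] "no" : NP/(PP\S)
      [6,7] "city" : PP\S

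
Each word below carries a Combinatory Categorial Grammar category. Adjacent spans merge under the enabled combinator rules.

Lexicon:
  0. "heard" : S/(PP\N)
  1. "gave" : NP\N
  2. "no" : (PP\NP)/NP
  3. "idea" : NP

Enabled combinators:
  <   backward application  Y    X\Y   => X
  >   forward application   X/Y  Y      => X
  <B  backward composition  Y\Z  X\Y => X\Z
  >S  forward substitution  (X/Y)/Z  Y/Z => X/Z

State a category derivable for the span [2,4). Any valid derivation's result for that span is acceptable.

PP\NP

[0,4] S   >
  [0,1] "heard" : S/(PP\N)
  [1,4] PP\N   <B
    [1,2] "gave" : NP\N
    [2,4] PP\NP   >
      [2,3] "no" : (PP\NP)/NP
      [3,4] "idea" : NP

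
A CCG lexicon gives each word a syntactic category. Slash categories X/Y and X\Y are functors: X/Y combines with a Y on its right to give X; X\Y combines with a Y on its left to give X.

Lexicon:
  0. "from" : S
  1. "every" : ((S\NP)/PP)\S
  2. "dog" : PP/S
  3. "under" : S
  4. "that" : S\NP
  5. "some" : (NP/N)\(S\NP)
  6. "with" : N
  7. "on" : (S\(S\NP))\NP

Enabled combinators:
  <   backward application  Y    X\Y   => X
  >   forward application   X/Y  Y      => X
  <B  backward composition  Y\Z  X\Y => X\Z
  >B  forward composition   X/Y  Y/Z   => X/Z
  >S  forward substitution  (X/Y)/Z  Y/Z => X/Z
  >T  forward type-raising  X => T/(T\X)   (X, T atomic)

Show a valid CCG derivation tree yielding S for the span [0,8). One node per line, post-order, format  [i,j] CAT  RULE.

[0,8] S   <
  [0,4] S\NP   >
    [0,2] (S\NP)/PP   <
      [0,1] "from" : S
      [1,2] "every" : ((S\NP)/PP)\S
    [2,4] PP   >
      [2,3] "dog" : PP/S
      [3,4] "under" : S
  [4,8] S\(S\NP)   <
    [4,7] NP   >
      [4,6] NP/N   <
        [4,5] "that" : S\NP
        [5,6] "some" : (NP/N)\(S\NP)
      [6,7] "with" : N
    [7,8] "on" : (S\(S\NP))\NP

[0,1] S  lex  "from"
[1,2] ((S\NP)/PP)\S  lex  "every"
[0,2] (S\NP)/PP  <  k=1
[2,3] PP/S  lex  "dog"
[3,4] S  lex  "under"
[2,4] PP  >  k=3
[0,4] S\NP  >  k=2
[4,5] S\NP  lex  "that"
[5,6] (NP/N)\(S\NP)  lex  "some"
[4,6] NP/N  <  k=5
[6,7] N  lex  "with"
[4,7] NP  >  k=6
[7,8] (S\(S\NP))\NP  lex  "on"
[4,8] S\(S\NP)  <  k=7
[0,8] S  <  k=4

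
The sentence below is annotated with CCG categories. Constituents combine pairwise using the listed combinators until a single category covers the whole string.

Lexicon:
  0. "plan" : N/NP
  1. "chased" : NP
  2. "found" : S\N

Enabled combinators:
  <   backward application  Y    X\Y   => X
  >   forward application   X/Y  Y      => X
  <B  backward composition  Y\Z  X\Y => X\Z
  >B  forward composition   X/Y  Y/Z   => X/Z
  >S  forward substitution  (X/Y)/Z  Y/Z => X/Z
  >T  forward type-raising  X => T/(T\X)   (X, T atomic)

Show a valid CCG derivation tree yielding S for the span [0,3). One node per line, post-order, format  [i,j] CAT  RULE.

[0,3] S   <
  [0,2] N   >
    [0,1] "plan" : N/NP
    [1,2] "chased" : NP
  [2,3] "found" : S\N

[0,1] N/NP  lex  "plan"
[1,2] NP  lex  "chased"
[0,2] N  >  k=1
[2,3] S\N  lex  "found"
[0,3] S  <  k=2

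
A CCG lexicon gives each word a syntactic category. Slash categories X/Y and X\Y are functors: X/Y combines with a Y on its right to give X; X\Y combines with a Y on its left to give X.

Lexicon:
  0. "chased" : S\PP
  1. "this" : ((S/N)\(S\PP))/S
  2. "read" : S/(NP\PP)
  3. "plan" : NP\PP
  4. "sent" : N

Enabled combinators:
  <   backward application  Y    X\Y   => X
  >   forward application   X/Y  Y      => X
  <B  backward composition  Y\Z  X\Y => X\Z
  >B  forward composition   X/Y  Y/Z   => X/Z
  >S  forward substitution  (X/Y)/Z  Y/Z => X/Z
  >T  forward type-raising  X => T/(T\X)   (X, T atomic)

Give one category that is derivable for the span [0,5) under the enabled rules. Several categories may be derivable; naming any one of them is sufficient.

[0,5] S   >
  [0,4] S/N   <
    [0,1] "chased" : S\PP
    [1,4] (S/N)\(S\PP)   >
      [1,2] "this" : ((S/N)\(S\PP))/S
      [2,4] S   >
        [2,3] "read" : S/(NP\PP)
        [3,4] "plan" : NP\PP
  [4,5] "sent" : N

S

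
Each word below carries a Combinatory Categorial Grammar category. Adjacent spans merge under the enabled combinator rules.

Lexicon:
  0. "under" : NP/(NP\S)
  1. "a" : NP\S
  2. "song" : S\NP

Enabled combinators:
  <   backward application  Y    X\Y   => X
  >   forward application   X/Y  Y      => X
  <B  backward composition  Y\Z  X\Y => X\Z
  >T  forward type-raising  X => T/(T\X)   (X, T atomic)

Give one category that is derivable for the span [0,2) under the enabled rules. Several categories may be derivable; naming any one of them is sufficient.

[0,3] S   <
  [0,2] NP   >
    [0,1] "under" : NP/(NP\S)
    [1,2] "a" : NP\S
  [2,3] "song" : S\NP

NP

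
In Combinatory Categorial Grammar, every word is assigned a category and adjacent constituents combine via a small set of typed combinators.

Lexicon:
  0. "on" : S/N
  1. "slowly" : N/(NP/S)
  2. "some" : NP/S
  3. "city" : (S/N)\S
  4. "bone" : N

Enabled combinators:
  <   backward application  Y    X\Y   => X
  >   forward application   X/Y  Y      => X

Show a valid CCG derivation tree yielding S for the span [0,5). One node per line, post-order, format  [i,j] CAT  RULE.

[0,1] S/N  lex  "on"
[1,2] N/(NP/S)  lex  "slowly"
[2,3] NP/S  lex  "some"
[1,3] N  >  k=2
[0,3] S  >  k=1
[3,4] (S/N)\S  lex  "city"
[0,4] S/N  <  k=3
[4,5] N  lex  "bone"
[0,5] S  >  k=4

[0,5] S   >
  [0,4] S/N   <
    [0,3] S   >
      [0,1] "on" : S/N
      [1,3] N   >
        [1,2] "slowly" : N/(NP/S)
        [2,3] "some" : NP/S
    [3,4] "city" : (S/N)\S
  [4,5] "bone" : N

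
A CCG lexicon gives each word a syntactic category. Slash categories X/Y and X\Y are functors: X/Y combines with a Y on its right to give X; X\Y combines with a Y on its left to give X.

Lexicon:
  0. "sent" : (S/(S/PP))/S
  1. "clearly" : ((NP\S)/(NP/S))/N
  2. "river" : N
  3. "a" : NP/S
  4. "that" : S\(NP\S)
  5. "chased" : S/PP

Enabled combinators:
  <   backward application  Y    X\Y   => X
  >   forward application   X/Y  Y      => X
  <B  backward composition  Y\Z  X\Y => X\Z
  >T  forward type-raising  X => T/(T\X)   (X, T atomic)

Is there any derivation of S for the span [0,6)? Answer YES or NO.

[0,6] S   >
  [0,5] S/(S/PP)   >
    [0,1] "sent" : (S/(S/PP))/S
    [1,5] S   <
      [1,4] NP\S   >
        [1,3] (NP\S)/(NP/S)   >
          [1,2] "clearly" : ((NP\S)/(NP/S))/N
          [2,3] "river" : N
        [3,4] "a" : NP/S
      [4,5] "that" : S\(NP\S)
  [5,6] "chased" : S/PP

YES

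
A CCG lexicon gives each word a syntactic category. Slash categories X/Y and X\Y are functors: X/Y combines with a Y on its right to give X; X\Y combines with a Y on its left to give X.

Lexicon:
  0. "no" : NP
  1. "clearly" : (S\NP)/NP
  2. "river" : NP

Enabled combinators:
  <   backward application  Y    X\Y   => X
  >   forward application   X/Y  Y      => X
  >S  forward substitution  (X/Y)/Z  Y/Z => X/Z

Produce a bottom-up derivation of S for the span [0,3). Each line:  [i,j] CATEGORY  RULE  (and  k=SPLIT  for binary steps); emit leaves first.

[0,3] S   <
  [0,1] "no" : NP
  [1,3] S\NP   >
    [1,2] "clearly" : (S\NP)/NP
    [2,3] "river" : NP

[0,1] NP  lex  "no"
[1,2] (S\NP)/NP  lex  "clearly"
[2,3] NP  lex  "river"
[1,3] S\NP  >  k=2
[0,3] S  <  k=1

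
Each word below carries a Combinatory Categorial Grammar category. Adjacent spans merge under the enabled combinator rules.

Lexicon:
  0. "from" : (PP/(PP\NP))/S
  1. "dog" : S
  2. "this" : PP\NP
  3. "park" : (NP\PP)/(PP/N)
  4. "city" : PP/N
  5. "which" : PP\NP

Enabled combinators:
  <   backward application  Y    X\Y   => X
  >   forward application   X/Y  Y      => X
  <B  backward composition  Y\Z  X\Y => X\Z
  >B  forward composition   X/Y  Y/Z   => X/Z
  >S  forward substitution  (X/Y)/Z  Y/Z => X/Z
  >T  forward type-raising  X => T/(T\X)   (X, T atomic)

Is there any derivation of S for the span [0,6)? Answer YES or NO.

NO

(PP/(PP\NP))/S S PP\NP (NP\PP)/(PP/N) PP/N PP\NP
CKY chart[0,6] = {N/(N\PP), NP/(NP\PP), PP, PP/(PP\PP), S/(S\PP)}; S ∉ chart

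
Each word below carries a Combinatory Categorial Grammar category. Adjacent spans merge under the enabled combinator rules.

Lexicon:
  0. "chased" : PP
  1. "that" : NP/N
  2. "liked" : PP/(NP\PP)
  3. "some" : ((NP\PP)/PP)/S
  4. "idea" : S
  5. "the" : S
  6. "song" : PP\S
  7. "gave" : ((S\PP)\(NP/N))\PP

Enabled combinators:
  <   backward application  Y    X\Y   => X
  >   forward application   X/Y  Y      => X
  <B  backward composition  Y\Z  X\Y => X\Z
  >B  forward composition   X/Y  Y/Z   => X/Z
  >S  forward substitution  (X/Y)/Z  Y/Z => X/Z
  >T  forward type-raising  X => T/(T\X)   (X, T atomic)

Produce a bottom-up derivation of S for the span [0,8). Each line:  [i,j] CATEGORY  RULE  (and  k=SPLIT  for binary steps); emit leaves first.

[0,8] S   >
  [0,1] S/(S\PP)   >T
    [0,1] "chased" : PP
  [1,8] S\PP   <
    [1,2] "that" : NP/N
    [2,8] (S\PP)\(NP/N)   <
      [2,7] PP   >
        [2,3] "liked" : PP/(NP\PP)
        [3,7] NP\PP   >
          [3,5] (NP\PP)/PP   >
            [3,4] "some" : ((NP\PP)/PP)/S
            [4,5] "idea" : S
          [5,7] PP   <
            [5,6] "the" : S
            [6,7] "song" : PP\S
      [7,8] "gave" : ((S\PP)\(NP/N))\PP

[0,1] PP  lex  "chased"
[0,1] S/(S\PP)  >T
[1,2] NP/N  lex  "that"
[2,3] PP/(NP\PP)  lex  "liked"
[3,4] ((NP\PP)/PP)/S  lex  "some"
[4,5] S  lex  "idea"
[3,5] (NP\PP)/PP  >  k=4
[5,6] S  lex  "the"
[6,7] PP\S  lex  "song"
[5,7] PP  <  k=6
[3,7] NP\PP  >  k=5
[2,7] PP  >  k=3
[7,8] ((S\PP)\(NP/N))\PP  lex  "gave"
[2,8] (S\PP)\(NP/N)  <  k=7
[1,8] S\PP  <  k=2
[0,8] S  >  k=1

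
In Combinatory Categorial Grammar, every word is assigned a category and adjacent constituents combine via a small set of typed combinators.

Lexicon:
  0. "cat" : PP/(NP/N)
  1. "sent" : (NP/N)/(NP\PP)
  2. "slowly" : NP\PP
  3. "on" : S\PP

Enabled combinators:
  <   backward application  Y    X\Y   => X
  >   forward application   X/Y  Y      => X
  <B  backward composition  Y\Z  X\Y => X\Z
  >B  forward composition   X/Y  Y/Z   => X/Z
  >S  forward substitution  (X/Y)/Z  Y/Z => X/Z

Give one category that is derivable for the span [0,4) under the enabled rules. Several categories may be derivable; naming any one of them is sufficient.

S

[0,4] S   <
  [0,3] PP   >
    [0,1] "cat" : PP/(NP/N)
    [1,3] NP/N   >
      [1,2] "sent" : (NP/N)/(NP\PP)
      [2,3] "slowly" : NP\PP
  [3,4] "on" : S\PP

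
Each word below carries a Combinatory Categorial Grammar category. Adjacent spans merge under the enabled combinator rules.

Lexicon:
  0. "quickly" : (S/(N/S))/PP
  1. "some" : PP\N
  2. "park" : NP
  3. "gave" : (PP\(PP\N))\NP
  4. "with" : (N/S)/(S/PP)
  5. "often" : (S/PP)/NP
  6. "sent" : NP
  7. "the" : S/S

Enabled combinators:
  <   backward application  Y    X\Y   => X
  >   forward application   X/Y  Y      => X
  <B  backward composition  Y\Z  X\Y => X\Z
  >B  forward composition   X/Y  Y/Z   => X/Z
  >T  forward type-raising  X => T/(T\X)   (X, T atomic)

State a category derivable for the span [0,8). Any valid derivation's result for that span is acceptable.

S

[0,8] S   >
  [0,4] S/(N/S)   >
    [0,1] "quickly" : (S/(N/S))/PP
    [1,4] PP   <
      [1,2] "some" : PP\N
      [2,4] PP\(PP\N)   <
        [2,3] "park" : NP
        [3,4] "gave" : (PP\(PP\N))\NP
  [4,8] N/S   >B
    [4,7] N/S   >
      [4,5] "with" : (N/S)/(S/PP)
      [5,7] S/PP   >
        [5,6] "often" : (S/PP)/NP
        [6,7] "sent" : NP
    [7,8] "the" : S/S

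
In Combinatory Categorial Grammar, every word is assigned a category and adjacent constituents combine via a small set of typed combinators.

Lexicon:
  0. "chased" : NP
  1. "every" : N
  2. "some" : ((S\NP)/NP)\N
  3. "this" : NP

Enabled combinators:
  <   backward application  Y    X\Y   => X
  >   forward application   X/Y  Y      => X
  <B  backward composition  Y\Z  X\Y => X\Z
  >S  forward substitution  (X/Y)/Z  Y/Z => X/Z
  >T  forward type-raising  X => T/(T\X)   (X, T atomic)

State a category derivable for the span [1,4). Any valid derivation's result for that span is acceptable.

S\NP

[0,4] S   <
  [0,1] "chased" : NP
  [1,4] S\NP   >
    [1,3] (S\NP)/NP   <
      [1,2] "every" : N
      [2,3] "some" : ((S\NP)/NP)\N
    [3,4] "this" : NP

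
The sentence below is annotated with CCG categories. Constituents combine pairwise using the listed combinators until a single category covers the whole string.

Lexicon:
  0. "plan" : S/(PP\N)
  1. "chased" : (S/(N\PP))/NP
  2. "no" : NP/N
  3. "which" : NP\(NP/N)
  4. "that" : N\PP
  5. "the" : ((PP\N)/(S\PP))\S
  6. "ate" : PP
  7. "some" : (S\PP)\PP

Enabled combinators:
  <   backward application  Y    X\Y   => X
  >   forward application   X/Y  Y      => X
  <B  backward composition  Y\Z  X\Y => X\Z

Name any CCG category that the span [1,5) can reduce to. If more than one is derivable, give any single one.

S

[0,8] S   >
  [0,1] "plan" : S/(PP\N)
  [1,8] PP\N   >
    [1,6] (PP\N)/(S\PP)   <
      [1,5] S   >
        [1,4] S/(N\PP)   >
          [1,2] "chased" : (S/(N\PP))/NP
          [2,4] NP   <
            [2,3] "no" : NP/N
            [3,4] "which" : NP\(NP/N)
        [4,5] "that" : N\PP
      [5,6] "the" : ((PP\N)/(S\PP))\S
    [6,8] S\PP   <
      [6,7] "ate" : PP
      [7,8] "some" : (S\PP)\PP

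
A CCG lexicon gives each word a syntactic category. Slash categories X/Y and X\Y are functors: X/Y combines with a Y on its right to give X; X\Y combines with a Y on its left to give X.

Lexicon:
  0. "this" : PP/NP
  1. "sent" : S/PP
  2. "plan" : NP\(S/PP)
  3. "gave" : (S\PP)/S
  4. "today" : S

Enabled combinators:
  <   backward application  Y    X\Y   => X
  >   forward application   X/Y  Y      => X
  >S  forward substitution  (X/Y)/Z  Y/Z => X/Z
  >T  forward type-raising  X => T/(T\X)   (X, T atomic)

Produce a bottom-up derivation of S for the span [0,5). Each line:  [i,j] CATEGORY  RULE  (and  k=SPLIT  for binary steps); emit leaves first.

[0,1] PP/NP  lex  "this"
[1,2] S/PP  lex  "sent"
[2,3] NP\(S/PP)  lex  "plan"
[1,3] NP  <  k=2
[0,3] PP  >  k=1
[3,4] (S\PP)/S  lex  "gave"
[4,5] S  lex  "today"
[3,5] S\PP  >  k=4
[0,5] S  <  k=3

[0,5] S   <
  [0,3] PP   >
    [0,1] "this" : PP/NP
    [1,3] NP   <
      [1,2] "sent" : S/PP
      [2,3] "plan" : NP\(S/PP)
  [3,5] S\PP   >
    [3,4] "gave" : (S\PP)/S
    [4,5] "today" : S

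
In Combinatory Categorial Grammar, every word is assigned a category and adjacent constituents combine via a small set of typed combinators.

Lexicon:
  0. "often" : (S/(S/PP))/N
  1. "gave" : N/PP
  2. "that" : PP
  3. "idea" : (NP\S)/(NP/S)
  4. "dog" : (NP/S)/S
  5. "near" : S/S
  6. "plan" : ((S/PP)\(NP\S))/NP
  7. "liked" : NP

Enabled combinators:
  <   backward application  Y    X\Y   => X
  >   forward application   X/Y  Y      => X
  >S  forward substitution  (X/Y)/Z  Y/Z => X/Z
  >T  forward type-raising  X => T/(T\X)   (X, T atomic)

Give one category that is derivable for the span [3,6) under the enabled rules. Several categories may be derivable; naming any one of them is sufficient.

NP\S

[0,8] S   >
  [0,3] S/(S/PP)   >
    [0,1] "often" : (S/(S/PP))/N
    [1,3] N   >
      [1,2] "gave" : N/PP
      [2,3] "that" : PP
  [3,8] S/PP   <
    [3,6] NP\S   >
      [3,4] "idea" : (NP\S)/(NP/S)
      [4,6] NP/S   >S
        [4,5] "dog" : (NP/S)/S
        [5,6] "near" : S/S
    [6,8] (S/PP)\(NP\S)   >
      [6,7] "plan" : ((S/PP)\(NP\S))/NP
      [7,8] "liked" : NP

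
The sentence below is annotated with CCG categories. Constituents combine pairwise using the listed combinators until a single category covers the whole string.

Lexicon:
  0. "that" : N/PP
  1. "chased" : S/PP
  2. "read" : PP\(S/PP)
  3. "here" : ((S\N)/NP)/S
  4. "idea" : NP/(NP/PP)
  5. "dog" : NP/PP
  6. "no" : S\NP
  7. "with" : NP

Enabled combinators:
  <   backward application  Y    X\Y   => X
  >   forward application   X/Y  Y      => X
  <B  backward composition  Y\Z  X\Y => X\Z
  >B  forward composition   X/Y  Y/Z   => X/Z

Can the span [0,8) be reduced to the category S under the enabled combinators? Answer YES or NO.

YES

[0,8] S   <
  [0,3] N   >
    [0,1] "that" : N/PP
    [1,3] PP   <
      [1,2] "chased" : S/PP
      [2,3] "read" : PP\(S/PP)
  [3,8] S\N   >
    [3,7] (S\N)/NP   >
      [3,4] "here" : ((S\N)/NP)/S
      [4,7] S   <
        [4,6] NP   >
          [4,5] "idea" : NP/(NP/PP)
          [5,6] "dog" : NP/PP
        [6,7] "no" : S\NP
    [7,8] "with" : NP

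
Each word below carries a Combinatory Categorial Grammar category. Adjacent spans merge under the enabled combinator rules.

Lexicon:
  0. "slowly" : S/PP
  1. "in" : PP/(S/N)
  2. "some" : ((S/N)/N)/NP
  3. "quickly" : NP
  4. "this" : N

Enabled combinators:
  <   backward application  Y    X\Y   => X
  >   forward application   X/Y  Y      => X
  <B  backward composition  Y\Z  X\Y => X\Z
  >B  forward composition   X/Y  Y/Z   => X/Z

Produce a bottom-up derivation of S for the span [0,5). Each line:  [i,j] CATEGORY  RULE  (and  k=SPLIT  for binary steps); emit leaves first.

[0,5] S   >
  [0,1] "slowly" : S/PP
  [1,5] PP   >
    [1,4] PP/N   >B
      [1,2] "in" : PP/(S/N)
      [2,4] (S/N)/N   >
        [2,3] "some" : ((S/N)/N)/NP
        [3,4] "quickly" : NP
    [4,5] "this" : N

[0,1] S/PP  lex  "slowly"
[1,2] PP/(S/N)  lex  "in"
[2,3] ((S/N)/N)/NP  lex  "some"
[3,4] NP  lex  "quickly"
[2,4] (S/N)/N  >  k=3
[1,4] PP/N  >B  k=2
[4,5] N  lex  "this"
[1,5] PP  >  k=4
[0,5] S  >  k=1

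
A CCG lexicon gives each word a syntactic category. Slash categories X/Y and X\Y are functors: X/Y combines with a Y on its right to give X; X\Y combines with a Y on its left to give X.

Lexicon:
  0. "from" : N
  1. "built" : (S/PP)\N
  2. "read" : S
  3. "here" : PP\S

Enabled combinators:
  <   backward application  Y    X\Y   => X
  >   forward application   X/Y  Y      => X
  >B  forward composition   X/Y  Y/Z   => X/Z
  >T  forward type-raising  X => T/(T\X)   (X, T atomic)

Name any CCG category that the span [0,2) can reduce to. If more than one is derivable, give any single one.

[0,4] S   >
  [0,2] S/PP   <
    [0,1] "from" : N
    [1,2] "built" : (S/PP)\N
  [2,4] PP   <
    [2,3] "read" : S
    [3,4] "here" : PP\S

S/PP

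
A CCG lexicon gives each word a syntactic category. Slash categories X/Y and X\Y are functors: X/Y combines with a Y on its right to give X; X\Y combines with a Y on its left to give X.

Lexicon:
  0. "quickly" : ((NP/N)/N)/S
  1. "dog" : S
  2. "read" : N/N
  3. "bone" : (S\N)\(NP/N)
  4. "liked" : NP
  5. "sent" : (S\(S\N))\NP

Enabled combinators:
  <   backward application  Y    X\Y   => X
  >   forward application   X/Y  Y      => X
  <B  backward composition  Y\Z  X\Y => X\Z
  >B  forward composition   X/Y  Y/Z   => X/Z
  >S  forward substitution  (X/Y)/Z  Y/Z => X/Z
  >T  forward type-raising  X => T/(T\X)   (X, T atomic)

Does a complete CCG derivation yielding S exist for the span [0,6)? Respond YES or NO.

[0,6] S   <
  [0,4] S\N   <
    [0,3] NP/N   >S
      [0,2] (NP/N)/N   >
        [0,1] "quickly" : ((NP/N)/N)/S
        [1,2] "dog" : S
      [2,3] "read" : N/N
    [3,4] "bone" : (S\N)\(NP/N)
  [4,6] S\(S\N)   <
    [4,5] "liked" : NP
    [5,6] "sent" : (S\(S\N))\NP

YES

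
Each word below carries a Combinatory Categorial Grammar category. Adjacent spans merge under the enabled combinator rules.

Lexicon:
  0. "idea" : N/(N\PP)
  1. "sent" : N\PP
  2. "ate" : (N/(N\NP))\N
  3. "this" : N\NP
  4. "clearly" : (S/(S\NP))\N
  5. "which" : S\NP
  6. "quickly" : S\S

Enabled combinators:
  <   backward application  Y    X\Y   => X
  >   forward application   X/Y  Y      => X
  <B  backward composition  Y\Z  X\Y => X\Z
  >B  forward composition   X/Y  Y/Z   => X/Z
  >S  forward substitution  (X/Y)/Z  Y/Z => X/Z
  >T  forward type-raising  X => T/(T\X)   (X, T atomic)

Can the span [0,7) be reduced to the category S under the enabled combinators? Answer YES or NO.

YES

[0,7] S   >
  [0,5] S/(S\NP)   <
    [0,4] N   >
      [0,3] N/(N\NP)   <
        [0,2] N   >
          [0,1] "idea" : N/(N\PP)
          [1,2] "sent" : N\PP
        [2,3] "ate" : (N/(N\NP))\N
      [3,4] "this" : N\NP
    [4,5] "clearly" : (S/(S\NP))\N
  [5,7] S\NP   <B
    [5,6] "which" : S\NP
    [6,7] "quickly" : S\S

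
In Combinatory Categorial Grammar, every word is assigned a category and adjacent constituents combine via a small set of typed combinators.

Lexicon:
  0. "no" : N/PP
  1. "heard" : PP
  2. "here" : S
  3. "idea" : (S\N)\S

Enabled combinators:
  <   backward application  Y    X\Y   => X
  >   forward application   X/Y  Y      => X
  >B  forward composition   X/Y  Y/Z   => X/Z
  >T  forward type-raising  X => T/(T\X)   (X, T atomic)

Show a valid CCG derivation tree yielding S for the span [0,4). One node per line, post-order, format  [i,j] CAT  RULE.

[0,4] S   <
  [0,2] N   >
    [0,1] "no" : N/PP
    [1,2] "heard" : PP
  [2,4] S\N   <
    [2,3] "here" : S
    [3,4] "idea" : (S\N)\S

[0,1] N/PP  lex  "no"
[1,2] PP  lex  "heard"
[0,2] N  >  k=1
[2,3] S  lex  "here"
[3,4] (S\N)\S  lex  "idea"
[2,4] S\N  <  k=3
[0,4] S  <  k=2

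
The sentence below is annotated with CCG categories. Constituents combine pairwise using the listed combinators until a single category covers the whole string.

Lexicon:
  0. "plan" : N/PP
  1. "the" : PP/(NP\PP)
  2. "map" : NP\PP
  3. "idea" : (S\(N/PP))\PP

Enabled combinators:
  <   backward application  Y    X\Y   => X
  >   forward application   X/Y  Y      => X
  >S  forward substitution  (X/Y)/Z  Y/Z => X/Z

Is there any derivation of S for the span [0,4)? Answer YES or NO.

[0,4] S   <
  [0,1] "plan" : N/PP
  [1,4] S\(N/PP)   <
    [1,3] PP   >
      [1,2] "the" : PP/(NP\PP)
      [2,3] "map" : NP\PP
    [3,4] "idea" : (S\(N/PP))\PP

YES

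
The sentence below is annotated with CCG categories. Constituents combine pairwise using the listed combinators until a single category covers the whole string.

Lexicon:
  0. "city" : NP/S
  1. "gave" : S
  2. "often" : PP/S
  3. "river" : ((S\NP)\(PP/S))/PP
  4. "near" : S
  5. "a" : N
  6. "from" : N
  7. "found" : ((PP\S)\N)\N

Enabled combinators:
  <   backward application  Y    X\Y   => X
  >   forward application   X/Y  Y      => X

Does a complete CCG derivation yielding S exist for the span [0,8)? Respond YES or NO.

[0,8] S   <
  [0,2] NP   >
    [0,1] "city" : NP/S
    [1,2] "gave" : S
  [2,8] S\NP   <
    [2,3] "often" : PP/S
    [3,8] (S\NP)\(PP/S)   >
      [3,4] "river" : ((S\NP)\(PP/S))/PP
      [4,8] PP   <
        [4,5] "near" : S
        [5,8] PP\S   <
          [5,6] "a" : N
          [6,8] (PP\S)\N   <
            [6,7] "from" : N
            [7,8] "found" : ((PP\S)\N)\N

YES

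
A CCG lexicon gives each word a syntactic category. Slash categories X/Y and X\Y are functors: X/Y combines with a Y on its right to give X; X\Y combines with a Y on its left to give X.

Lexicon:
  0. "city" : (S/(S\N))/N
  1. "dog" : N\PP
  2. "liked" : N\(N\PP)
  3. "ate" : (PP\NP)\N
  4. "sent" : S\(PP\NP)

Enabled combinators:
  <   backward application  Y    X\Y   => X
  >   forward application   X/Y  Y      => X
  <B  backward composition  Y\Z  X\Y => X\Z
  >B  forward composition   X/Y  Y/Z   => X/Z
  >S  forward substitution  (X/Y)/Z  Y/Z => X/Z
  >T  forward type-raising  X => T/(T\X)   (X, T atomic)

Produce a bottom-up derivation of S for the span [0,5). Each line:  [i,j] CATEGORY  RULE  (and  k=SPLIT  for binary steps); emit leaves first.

[0,1] (S/(S\N))/N  lex  "city"
[1,2] N\PP  lex  "dog"
[2,3] N\(N\PP)  lex  "liked"
[1,3] N  <  k=2
[0,3] S/(S\N)  >  k=1
[3,4] (PP\NP)\N  lex  "ate"
[4,5] S\(PP\NP)  lex  "sent"
[3,5] S\N  <B  k=4
[0,5] S  >  k=3

[0,5] S   >
  [0,3] S/(S\N)   >
    [0,1] "city" : (S/(S\N))/N
    [1,3] N   <
      [1,2] "dog" : N\PP
      [2,3] "liked" : N\(N\PP)
  [3,5] S\N   <B
    [3,4] "ate" : (PP\NP)\N
    [4,5] "sent" : S\(PP\NP)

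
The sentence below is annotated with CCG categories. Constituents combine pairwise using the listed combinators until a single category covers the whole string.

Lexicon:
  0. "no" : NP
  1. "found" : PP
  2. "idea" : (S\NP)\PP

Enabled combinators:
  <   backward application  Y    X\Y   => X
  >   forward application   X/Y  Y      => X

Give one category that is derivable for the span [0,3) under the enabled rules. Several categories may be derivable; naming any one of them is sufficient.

S

[0,3] S   <
  [0,1] "no" : NP
  [1,3] S\NP   <
    [1,2] "found" : PP
    [2,3] "idea" : (S\NP)\PP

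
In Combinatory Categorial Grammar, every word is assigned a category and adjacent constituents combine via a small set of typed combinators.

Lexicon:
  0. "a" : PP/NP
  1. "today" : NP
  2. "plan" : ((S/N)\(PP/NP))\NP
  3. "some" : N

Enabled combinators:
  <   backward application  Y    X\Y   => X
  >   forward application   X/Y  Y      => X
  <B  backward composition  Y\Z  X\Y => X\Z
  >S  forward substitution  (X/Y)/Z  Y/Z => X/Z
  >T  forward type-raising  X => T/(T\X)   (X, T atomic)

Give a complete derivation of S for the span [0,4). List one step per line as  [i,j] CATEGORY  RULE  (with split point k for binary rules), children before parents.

[0,1] PP/NP  lex  "a"
[1,2] NP  lex  "today"
[2,3] ((S/N)\(PP/NP))\NP  lex  "plan"
[1,3] (S/N)\(PP/NP)  <  k=2
[0,3] S/N  <  k=1
[3,4] N  lex  "some"
[0,4] S  >  k=3

[0,4] S   >
  [0,3] S/N   <
    [0,1] "a" : PP/NP
    [1,3] (S/N)\(PP/NP)   <
      [1,2] "today" : NP
      [2,3] "plan" : ((S/N)\(PP/NP))\NP
  [3,4] "some" : N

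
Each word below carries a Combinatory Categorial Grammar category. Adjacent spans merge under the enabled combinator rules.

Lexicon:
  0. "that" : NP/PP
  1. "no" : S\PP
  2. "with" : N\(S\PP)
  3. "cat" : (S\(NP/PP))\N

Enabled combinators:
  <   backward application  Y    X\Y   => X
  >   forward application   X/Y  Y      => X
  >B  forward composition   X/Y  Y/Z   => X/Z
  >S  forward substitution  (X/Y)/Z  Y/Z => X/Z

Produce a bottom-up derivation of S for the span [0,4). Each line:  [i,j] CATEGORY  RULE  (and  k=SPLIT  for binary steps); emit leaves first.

[0,4] S   <
  [0,1] "that" : NP/PP
  [1,4] S\(NP/PP)   <
    [1,3] N   <
      [1,2] "no" : S\PP
      [2,3] "with" : N\(S\PP)
    [3,4] "cat" : (S\(NP/PP))\N

[0,1] NP/PP  lex  "that"
[1,2] S\PP  lex  "no"
[2,3] N\(S\PP)  lex  "with"
[1,3] N  <  k=2
[3,4] (S\(NP/PP))\N  lex  "cat"
[1,4] S\(NP/PP)  <  k=3
[0,4] S  <  k=1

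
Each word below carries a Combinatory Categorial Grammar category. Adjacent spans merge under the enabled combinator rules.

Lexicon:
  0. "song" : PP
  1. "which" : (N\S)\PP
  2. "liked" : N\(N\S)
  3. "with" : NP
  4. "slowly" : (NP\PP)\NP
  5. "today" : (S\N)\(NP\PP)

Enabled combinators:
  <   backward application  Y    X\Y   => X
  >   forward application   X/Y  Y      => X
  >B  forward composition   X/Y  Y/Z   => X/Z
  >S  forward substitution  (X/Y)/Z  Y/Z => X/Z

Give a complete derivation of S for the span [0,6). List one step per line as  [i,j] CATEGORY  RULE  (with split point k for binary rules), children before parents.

[0,6] S   <
  [0,3] N   <
    [0,2] N\S   <
      [0,1] "song" : PP
      [1,2] "which" : (N\S)\PP
    [2,3] "liked" : N\(N\S)
  [3,6] S\N   <
    [3,5] NP\PP   <
      [3,4] "with" : NP
      [4,5] "slowly" : (NP\PP)\NP
    [5,6] "today" : (S\N)\(NP\PP)

[0,1] PP  lex  "song"
[1,2] (N\S)\PP  lex  "which"
[0,2] N\S  <  k=1
[2,3] N\(N\S)  lex  "liked"
[0,3] N  <  k=2
[3,4] NP  lex  "with"
[4,5] (NP\PP)\NP  lex  "slowly"
[3,5] NP\PP  <  k=4
[5,6] (S\N)\(NP\PP)  lex  "today"
[3,6] S\N  <  k=5
[0,6] S  <  k=3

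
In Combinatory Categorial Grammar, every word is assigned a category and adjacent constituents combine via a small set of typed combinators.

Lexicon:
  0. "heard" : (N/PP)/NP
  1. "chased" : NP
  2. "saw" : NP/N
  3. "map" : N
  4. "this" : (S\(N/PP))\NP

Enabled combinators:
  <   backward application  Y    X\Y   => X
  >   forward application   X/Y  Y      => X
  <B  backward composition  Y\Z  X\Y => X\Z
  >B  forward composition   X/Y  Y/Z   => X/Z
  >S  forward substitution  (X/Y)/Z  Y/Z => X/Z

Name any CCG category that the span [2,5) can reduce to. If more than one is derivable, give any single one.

[0,5] S   <
  [0,2] N/PP   >
    [0,1] "heard" : (N/PP)/NP
    [1,2] "chased" : NP
  [2,5] S\(N/PP)   <
    [2,4] NP   >
      [2,3] "saw" : NP/N
      [3,4] "map" : N
    [4,5] "this" : (S\(N/PP))\NP

S\(N/PP)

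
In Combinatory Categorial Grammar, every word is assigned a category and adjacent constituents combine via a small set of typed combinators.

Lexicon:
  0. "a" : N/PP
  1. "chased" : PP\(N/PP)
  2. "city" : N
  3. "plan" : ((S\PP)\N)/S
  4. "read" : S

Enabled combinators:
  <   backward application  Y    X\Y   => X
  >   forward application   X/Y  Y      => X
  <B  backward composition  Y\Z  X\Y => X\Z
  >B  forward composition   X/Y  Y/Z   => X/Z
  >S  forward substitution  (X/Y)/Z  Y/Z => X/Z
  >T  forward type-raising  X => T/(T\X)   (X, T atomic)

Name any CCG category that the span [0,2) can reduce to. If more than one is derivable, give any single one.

PP

[0,5] S   <
  [0,2] PP   <
    [0,1] "a" : N/PP
    [1,2] "chased" : PP\(N/PP)
  [2,5] S\PP   <
    [2,3] "city" : N
    [3,5] (S\PP)\N   >
      [3,4] "plan" : ((S\PP)\N)/S
      [4,5] "read" : S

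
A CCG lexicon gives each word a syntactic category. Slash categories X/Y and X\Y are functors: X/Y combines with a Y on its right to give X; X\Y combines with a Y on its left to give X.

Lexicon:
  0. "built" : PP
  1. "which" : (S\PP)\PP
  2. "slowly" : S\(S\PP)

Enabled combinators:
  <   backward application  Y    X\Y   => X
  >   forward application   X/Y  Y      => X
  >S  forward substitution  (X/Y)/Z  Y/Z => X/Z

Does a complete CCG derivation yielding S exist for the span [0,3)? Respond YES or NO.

YES

[0,3] S   <
  [0,2] S\PP   <
    [0,1] "built" : PP
    [1,2] "which" : (S\PP)\PP
  [2,3] "slowly" : S\(S\PP)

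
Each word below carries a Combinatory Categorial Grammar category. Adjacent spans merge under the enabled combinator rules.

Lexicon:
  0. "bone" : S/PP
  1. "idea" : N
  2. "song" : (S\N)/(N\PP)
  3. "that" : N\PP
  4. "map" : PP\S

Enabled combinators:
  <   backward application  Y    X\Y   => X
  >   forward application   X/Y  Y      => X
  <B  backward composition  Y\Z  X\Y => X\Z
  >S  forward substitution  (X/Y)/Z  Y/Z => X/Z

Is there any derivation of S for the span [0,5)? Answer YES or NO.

YES

[0,5] S   >
  [0,1] "bone" : S/PP
  [1,5] PP   <
    [1,4] S   <
      [1,2] "idea" : N
      [2,4] S\N   >
        [2,3] "song" : (S\N)/(N\PP)
        [3,4] "that" : N\PP
    [4,5] "map" : PP\S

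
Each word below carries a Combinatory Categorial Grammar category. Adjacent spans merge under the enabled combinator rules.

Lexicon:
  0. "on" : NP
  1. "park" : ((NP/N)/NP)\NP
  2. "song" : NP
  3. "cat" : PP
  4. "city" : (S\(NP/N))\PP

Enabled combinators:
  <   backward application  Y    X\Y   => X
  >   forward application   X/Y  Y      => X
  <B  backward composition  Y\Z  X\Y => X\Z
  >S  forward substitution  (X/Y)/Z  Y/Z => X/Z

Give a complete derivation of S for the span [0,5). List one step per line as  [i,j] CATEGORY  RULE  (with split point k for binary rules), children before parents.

[0,1] NP  lex  "on"
[1,2] ((NP/N)/NP)\NP  lex  "park"
[0,2] (NP/N)/NP  <  k=1
[2,3] NP  lex  "song"
[0,3] NP/N  >  k=2
[3,4] PP  lex  "cat"
[4,5] (S\(NP/N))\PP  lex  "city"
[3,5] S\(NP/N)  <  k=4
[0,5] S  <  k=3

[0,5] S   <
  [0,3] NP/N   >
    [0,2] (NP/N)/NP   <
      [0,1] "on" : NP
      [1,2] "park" : ((NP/N)/NP)\NP
    [2,3] "song" : NP
  [3,5] S\(NP/N)   <
    [3,4] "cat" : PP
    [4,5] "city" : (S\(NP/N))\PP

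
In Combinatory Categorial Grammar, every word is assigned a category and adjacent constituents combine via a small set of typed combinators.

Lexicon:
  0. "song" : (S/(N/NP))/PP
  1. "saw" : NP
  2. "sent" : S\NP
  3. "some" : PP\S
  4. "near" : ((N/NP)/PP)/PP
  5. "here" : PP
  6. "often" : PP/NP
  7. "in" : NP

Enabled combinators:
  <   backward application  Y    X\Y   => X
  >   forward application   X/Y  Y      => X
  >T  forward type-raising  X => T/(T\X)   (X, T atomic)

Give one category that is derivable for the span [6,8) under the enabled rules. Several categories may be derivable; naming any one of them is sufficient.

[0,8] S   >
  [0,4] S/(N/NP)   >
    [0,1] "song" : (S/(N/NP))/PP
    [1,4] PP   <
      [1,3] S   <
        [1,2] "saw" : NP
        [2,3] "sent" : S\NP
      [3,4] "some" : PP\S
  [4,8] N/NP   >
    [4,6] (N/NP)/PP   >
      [4,5] "near" : ((N/NP)/PP)/PP
      [5,6] "here" : PP
    [6,8] PP   >
      [6,7] "often" : PP/NP
      [7,8] "in" : NP

PP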